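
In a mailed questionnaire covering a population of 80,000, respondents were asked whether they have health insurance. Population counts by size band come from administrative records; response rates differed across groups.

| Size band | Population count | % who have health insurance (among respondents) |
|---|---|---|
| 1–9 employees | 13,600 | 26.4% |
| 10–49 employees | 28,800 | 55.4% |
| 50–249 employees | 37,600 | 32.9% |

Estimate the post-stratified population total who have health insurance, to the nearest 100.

31,900

Apply each group's respondent rate to its population count:
  1–9 employees: 13,600 × 26.4% = 3590.4
  10–49 employees: 28,800 × 55.4% = 15955.2
  50–249 employees: 37,600 × 32.9% = 12370.4
Estimated total = 31,916 → 31,900.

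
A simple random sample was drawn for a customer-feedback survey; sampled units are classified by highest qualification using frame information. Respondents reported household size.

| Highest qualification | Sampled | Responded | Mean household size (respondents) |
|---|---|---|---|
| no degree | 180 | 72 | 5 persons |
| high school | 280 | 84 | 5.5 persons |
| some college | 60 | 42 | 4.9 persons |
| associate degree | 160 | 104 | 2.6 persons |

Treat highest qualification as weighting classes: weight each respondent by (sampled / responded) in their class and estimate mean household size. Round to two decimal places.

Response rates by class: no degree 72/180 = 40%, high school 84/280 = 30%, some college 42/60 = 70%, associate degree 104/160 = 65%.
Inverse-response-rate weighting restores each class to its sampled count, so class totals weight by n_sampled:
  no degree: 180 × 5 = 900
  high school: 280 × 5.5 = 1540
  some college: 60 × 4.9 = 294
  associate degree: 160 × 2.6 = 416
Adjusted estimate = 3150 / 680 = 4.63235 → 4.63.

4.63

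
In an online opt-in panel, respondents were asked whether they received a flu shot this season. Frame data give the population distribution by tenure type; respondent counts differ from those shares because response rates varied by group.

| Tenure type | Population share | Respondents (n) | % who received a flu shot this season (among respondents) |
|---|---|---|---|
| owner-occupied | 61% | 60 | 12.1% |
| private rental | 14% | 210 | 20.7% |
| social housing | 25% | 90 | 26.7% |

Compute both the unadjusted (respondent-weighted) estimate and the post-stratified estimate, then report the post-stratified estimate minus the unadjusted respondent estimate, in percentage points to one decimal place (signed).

-3.8 percentage points

Without adjustment, the pooled respondent share is:
  (60/360)×12.1 + (210/360)×20.7 + (90/360)×26.7 = 20.7667%
Post-stratified estimate weights by population shares:
  0.61×12.1 + 0.14×20.7 + 0.25×26.7 = 16.954%
Difference = 16.954 − 20.7667 = -3.8127 pp.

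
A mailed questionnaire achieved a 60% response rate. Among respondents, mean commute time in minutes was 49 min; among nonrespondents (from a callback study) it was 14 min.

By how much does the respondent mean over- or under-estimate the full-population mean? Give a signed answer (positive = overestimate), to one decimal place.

+14.0

Nonresponse fraction = 1 − 0.6 = 0.4.
Bias = (nonresponse fraction) × (respondent mean − nonrespondent mean)
     = 0.4 × (49 − 14) = 0.4 × 35 = 14.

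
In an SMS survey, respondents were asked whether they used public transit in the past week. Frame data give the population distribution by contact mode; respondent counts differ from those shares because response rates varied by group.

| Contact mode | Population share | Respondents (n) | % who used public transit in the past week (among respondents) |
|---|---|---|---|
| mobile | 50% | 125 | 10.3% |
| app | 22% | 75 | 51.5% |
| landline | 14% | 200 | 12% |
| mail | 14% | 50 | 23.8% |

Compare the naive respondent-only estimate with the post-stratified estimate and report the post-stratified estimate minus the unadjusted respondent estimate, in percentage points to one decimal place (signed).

+2.1 percentage points

Unadjusted (pooled respondent) estimate weights by respondent counts:
  (125/450)×10.3 + (75/450)×51.5 + (200/450)×12 + (50/450)×23.8 = 19.4222%
Post-stratified estimate weights by population shares:
  0.5×10.3 + 0.22×51.5 + 0.14×12 + 0.14×23.8 = 21.492%
Difference = 21.492 − 19.4222 = 2.0698 pp.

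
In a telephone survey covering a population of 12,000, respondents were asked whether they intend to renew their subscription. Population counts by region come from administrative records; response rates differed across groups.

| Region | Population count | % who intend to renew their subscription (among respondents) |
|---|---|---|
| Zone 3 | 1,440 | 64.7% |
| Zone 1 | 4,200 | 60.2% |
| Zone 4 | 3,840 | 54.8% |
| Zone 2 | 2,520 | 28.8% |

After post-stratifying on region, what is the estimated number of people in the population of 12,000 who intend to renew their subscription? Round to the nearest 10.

Each cell contributes its population count × the respondent rate:
  Zone 3: 1,440 × 64.7% = 931.68
  Zone 1: 4,200 × 60.2% = 2528.4
  Zone 4: 3,840 × 54.8% = 2104.32
  Zone 2: 2,520 × 28.8% = 725.76
Estimated total = 6290.16 → 6,290.

6,290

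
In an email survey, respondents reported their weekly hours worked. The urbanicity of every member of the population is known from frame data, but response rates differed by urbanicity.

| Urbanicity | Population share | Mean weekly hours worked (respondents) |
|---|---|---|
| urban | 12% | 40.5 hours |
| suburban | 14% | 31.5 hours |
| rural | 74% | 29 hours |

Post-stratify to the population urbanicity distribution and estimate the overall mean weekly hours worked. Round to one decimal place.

30.7

Each cell contributes population-share × respondent value:
  urban: 0.12 × 40.5 = 4.86
  suburban: 0.14 × 31.5 = 4.41
  rural: 0.74 × 29 = 21.46
Post-stratified estimate = 30.73 → 30.7.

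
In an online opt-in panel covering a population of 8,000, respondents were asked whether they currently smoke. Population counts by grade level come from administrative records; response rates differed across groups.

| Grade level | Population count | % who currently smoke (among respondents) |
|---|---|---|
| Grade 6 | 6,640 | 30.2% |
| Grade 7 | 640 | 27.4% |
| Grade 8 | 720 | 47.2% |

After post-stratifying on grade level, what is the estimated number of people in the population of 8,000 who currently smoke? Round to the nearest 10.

Estimated count per cell = population count × respondent percentage:
  Grade 6: 6,640 × 30.2% = 2005.28
  Grade 7: 640 × 27.4% = 175.36
  Grade 8: 720 × 47.2% = 339.84
Estimated total = 2520.48 → 2,520.

2,520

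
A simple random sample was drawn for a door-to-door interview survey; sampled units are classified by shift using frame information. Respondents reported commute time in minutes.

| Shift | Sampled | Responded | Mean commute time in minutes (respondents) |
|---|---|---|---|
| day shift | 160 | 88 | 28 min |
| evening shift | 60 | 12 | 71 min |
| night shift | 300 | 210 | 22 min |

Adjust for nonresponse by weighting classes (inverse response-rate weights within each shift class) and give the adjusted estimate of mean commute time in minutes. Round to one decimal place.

29.5

Class response rates: day shift 88/160 = 55%, evening shift 12/60 = 20%, night shift 210/300 = 70%.
Inverse-response-rate weighting restores each class to its sampled count, so class totals weight by n_sampled:
  day shift: 160 × 28 = 4480
  evening shift: 60 × 71 = 4260
  night shift: 300 × 22 = 6600
Adjusted estimate = 15,340 / 520 = 29.5 → 29.5.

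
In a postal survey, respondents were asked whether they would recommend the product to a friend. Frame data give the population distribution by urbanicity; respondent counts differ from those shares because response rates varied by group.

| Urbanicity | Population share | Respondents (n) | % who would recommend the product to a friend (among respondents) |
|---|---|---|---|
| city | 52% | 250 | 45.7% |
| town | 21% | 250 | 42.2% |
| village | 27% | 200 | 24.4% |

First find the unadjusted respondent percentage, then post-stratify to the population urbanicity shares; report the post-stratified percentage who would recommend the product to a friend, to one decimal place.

39.2%

Unadjusted (pooled respondent) estimate weights by respondent counts:
  (250/700)×45.7 + (250/700)×42.2 + (200/700)×24.4 = 38.3643%
Post-stratifying to population shares instead:
  0.52×45.7 + 0.21×42.2 + 0.27×24.4 = 39.214%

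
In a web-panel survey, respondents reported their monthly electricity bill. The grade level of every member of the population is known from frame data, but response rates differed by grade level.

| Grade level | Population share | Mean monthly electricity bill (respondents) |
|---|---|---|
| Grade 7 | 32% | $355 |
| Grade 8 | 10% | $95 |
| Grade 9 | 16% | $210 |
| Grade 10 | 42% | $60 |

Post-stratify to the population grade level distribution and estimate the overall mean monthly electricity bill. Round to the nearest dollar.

$182

Post-stratification weights by population share, not respondent share:
  Grade 7: 0.32 × 355 = 113.6
  Grade 8: 0.1 × 95 = 9.5
  Grade 9: 0.16 × 210 = 33.6
  Grade 10: 0.42 × 60 = 25.2
Post-stratified estimate = 181.9 → $182.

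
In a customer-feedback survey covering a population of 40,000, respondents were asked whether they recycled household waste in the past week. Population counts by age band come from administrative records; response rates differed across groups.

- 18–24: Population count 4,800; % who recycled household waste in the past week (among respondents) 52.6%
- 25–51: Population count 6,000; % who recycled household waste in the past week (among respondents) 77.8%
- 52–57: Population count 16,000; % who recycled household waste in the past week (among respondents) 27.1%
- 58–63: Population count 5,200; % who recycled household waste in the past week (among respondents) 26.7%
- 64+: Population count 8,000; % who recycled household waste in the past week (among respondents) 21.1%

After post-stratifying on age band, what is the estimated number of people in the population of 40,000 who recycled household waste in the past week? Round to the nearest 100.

Each cell contributes its population count × the respondent rate:
  18–24: 4,800 × 52.6% = 2524.8
  25–51: 6,000 × 77.8% = 4668
  52–57: 16,000 × 27.1% = 4336
  58–63: 5,200 × 26.7% = 1388.4
  64+: 8,000 × 21.1% = 1688
Estimated total = 14605.2 → 14,600.

14,600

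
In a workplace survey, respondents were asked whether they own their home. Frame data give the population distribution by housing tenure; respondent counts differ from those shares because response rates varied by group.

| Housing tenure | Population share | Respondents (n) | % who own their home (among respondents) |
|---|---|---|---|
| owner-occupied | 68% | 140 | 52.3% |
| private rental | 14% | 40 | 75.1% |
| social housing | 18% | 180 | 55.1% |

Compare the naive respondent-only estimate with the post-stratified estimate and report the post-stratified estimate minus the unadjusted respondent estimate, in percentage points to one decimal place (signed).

-0.2 percentage points

Without adjustment, the pooled respondent share is:
  (140/360)×52.3 + (40/360)×75.1 + (180/360)×55.1 = 56.2333%
Post-stratifying to population shares instead:
  0.68×52.3 + 0.14×75.1 + 0.18×55.1 = 55.996%
Difference = 55.996 − 56.2333 = -0.2373 pp.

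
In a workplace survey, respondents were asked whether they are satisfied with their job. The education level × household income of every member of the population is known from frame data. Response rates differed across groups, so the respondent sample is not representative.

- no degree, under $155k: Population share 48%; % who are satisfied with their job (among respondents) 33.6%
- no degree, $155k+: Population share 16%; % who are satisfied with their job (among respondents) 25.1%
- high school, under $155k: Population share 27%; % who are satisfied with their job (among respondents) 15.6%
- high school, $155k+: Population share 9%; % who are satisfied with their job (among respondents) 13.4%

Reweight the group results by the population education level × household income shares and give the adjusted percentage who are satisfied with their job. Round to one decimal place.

25.6%

Weight each group's respondent value by its population share:
  no degree, under $155k: 0.48 × 33.6 = 16.128
  no degree, $155k+: 0.16 × 25.1 = 4.016
  high school, under $155k: 0.27 × 15.6 = 4.212
  high school, $155k+: 0.09 × 13.4 = 1.206
Post-stratified estimate = 25.562 → 25.6%.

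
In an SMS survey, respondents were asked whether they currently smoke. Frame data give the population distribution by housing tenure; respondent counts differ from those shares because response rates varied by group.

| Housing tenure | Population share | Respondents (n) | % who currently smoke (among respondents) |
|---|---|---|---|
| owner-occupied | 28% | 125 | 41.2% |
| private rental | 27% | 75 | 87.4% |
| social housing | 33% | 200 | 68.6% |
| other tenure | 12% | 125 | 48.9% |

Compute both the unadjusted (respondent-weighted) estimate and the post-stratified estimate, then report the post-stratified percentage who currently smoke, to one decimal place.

63.6%

Without adjustment, the pooled respondent share is:
  (125/525)×41.2 + (75/525)×87.4 + (200/525)×68.6 + (125/525)×48.9 = 60.0714%
Post-stratified estimate weights by population shares:
  0.28×41.2 + 0.27×87.4 + 0.33×68.6 + 0.12×48.9 = 63.64%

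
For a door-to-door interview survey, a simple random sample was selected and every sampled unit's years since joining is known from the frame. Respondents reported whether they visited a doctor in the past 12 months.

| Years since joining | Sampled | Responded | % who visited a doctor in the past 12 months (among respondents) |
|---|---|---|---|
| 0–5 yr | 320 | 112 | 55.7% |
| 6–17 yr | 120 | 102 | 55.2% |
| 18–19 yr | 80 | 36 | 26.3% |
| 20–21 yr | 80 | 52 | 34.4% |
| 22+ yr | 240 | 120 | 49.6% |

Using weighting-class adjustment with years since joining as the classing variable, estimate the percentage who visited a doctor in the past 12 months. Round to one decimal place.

Class response rates: 0–5 yr 112/320 = 35%, 6–17 yr 102/120 = 85%, 18–19 yr 36/80 = 45%, 20–21 yr 52/80 = 65%, 22+ yr 120/240 = 50%.
Weighting each respondent by the inverse class response rate inflates each class back to its sampled size, so the class weight is n_sampled:
  0–5 yr: 320 × 55.7 = 17,824
  6–17 yr: 120 × 55.2 = 6624
  18–19 yr: 80 × 26.3 = 2104
  20–21 yr: 80 × 34.4 = 2752
  22+ yr: 240 × 49.6 = 11,904
Adjusted estimate = 41,208 / 840 = 49.0571 → 49.1%.

49.1%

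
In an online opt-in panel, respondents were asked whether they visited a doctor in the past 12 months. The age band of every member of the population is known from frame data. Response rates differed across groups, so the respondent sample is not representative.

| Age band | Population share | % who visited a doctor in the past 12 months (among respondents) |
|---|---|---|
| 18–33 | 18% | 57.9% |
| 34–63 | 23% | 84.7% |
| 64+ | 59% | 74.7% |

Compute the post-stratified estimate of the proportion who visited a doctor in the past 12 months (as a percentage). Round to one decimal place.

74.0%

Post-stratification weights by population share, not respondent share:
  18–33: 0.18 × 57.9 = 10.422
  34–63: 0.23 × 84.7 = 19.481
  64+: 0.59 × 74.7 = 44.073
Post-stratified estimate = 73.976 → 74.0%.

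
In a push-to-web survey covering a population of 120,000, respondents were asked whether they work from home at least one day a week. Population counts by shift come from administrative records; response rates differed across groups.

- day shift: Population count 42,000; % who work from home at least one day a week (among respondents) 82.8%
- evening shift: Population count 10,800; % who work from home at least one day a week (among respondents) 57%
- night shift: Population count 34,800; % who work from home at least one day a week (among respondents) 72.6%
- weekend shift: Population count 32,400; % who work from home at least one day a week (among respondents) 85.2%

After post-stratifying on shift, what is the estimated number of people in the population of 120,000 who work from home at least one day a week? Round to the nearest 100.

93,800

Each cell contributes its population count × the respondent rate:
  day shift: 42,000 × 82.8% = 34,776
  evening shift: 10,800 × 57% = 6156
  night shift: 34,800 × 72.6% = 25264.8
  weekend shift: 32,400 × 85.2% = 27604.8
Estimated total = 93801.6 → 93,800.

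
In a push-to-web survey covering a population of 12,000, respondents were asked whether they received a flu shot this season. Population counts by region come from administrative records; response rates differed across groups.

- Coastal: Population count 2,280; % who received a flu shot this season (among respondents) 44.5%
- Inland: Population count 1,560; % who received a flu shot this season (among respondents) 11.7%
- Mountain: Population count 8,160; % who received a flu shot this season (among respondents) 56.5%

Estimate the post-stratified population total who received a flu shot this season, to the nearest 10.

Estimated count per cell = population count × respondent percentage:
  Coastal: 2,280 × 44.5% = 1014.6
  Inland: 1,560 × 11.7% = 182.52
  Mountain: 8,160 × 56.5% = 4610.4
Estimated total = 5807.52 → 5,810.

5,810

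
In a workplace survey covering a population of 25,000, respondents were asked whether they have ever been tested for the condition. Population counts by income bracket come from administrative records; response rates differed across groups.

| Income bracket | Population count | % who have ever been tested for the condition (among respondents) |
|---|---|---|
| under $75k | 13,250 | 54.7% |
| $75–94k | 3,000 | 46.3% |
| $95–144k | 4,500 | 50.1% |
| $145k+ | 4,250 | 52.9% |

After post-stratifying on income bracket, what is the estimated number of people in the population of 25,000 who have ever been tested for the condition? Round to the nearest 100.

13,100

Each cell contributes its population count × the respondent rate:
  under $75k: 13,250 × 54.7% = 7247.75
  $75–94k: 3,000 × 46.3% = 1389
  $95–144k: 4,500 × 50.1% = 2254.5
  $145k+: 4,250 × 52.9% = 2248.25
Estimated total = 13139.5 → 13,100.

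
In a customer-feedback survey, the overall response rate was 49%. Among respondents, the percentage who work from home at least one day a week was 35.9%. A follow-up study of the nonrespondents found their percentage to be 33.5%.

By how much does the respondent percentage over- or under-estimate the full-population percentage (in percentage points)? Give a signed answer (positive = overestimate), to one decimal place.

Nonresponse fraction = 1 − 0.49 = 0.51.
Bias = (nonresponse fraction) × (respondent percentage − nonrespondent percentage)
     = 0.51 × (35.9 − 33.5) = 0.51 × 2.4 = 1.224.

+1.2 percentage points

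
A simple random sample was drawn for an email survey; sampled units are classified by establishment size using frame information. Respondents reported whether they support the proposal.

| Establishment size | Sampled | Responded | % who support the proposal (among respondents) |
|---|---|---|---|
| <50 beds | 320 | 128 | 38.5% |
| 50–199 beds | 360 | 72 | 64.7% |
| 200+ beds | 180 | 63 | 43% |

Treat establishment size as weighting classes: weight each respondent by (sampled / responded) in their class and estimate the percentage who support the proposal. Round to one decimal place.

50.4%

Class response rates: <50 beds 128/320 = 40%, 50–199 beds 72/360 = 20%, 200+ beds 63/180 = 35%.
Each respondent's weight = sampled/responded in their class; summing within a class gives n_sampled, so:
  <50 beds: 320 × 38.5 = 12,320
  50–199 beds: 360 × 64.7 = 23,292
  200+ beds: 180 × 43 = 7740
Adjusted estimate = 43,352 / 860 = 50.4093 → 50.4%.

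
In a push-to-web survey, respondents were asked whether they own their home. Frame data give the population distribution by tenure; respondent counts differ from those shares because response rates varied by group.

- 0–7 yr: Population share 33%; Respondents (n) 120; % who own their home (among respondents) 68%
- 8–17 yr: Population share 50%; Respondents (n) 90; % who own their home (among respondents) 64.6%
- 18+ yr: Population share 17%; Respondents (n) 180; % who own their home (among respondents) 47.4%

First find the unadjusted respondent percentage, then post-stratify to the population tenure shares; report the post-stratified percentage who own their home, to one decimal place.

Naive respondent-only estimate (weights = respondent counts):
  (120/390)×68 + (90/390)×64.6 + (180/390)×47.4 = 57.7077%
Post-stratified estimate weights by population shares:
  0.33×68 + 0.5×64.6 + 0.17×47.4 = 62.798%

62.8%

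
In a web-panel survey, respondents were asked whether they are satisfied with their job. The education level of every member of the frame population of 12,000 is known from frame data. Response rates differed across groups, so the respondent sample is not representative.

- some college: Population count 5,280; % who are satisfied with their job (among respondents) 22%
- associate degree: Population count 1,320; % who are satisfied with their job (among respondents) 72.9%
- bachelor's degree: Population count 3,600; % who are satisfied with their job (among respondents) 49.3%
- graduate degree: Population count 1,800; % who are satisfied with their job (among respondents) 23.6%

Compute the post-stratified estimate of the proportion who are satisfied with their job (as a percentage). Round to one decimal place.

Post-stratification weights by population share, not respondent share:
  some college: (5,280/12,000) × 22 = 9.68
  associate degree: (1,320/12,000) × 72.9 = 8.019
  bachelor's degree: (3,600/12,000) × 49.3 = 14.79
  graduate degree: (1,800/12,000) × 23.6 = 3.54
Post-stratified estimate = 36.029 → 36.0%.

36.0%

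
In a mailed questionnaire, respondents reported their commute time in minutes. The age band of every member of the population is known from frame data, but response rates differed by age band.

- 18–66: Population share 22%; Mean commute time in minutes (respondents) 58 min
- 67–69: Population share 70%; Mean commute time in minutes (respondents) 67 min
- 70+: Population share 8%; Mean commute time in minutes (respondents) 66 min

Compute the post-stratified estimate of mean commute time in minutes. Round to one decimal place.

64.9

Each cell contributes population-share × respondent value:
  18–66: 0.22 × 58 = 12.76
  67–69: 0.7 × 67 = 46.9
  70+: 0.08 × 66 = 5.28
Post-stratified estimate = 64.94 → 64.9.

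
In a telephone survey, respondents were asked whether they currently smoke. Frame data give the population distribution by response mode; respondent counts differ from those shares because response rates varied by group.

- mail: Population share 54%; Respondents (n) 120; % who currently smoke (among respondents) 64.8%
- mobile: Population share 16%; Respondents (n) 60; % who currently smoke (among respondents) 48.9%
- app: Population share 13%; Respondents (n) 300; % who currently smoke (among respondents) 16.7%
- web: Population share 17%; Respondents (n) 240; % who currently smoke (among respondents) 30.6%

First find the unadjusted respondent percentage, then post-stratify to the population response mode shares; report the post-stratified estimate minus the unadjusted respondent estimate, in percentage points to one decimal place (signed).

+18.2 percentage points

Naive respondent-only estimate (weights = respondent counts):
  (120/720)×64.8 + (60/720)×48.9 + (300/720)×16.7 + (240/720)×30.6 = 32.0333%
Post-stratified estimate weights by population shares:
  0.54×64.8 + 0.16×48.9 + 0.13×16.7 + 0.17×30.6 = 50.189%
Difference = 50.189 − 32.0333 = 18.1557 pp.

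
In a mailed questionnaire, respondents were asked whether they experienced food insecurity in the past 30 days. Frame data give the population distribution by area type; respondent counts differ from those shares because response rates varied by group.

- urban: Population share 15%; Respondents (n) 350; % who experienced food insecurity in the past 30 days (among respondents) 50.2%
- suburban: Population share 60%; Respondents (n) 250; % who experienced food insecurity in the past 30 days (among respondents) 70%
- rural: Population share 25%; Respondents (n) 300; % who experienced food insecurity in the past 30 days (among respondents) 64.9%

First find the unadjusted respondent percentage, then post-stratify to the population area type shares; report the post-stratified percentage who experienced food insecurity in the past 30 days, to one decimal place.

65.8%

Without adjustment, the pooled respondent share is:
  (350/900)×50.2 + (250/900)×70 + (300/900)×64.9 = 60.6%
Post-stratifying to population shares instead:
  0.15×50.2 + 0.6×70 + 0.25×64.9 = 65.755%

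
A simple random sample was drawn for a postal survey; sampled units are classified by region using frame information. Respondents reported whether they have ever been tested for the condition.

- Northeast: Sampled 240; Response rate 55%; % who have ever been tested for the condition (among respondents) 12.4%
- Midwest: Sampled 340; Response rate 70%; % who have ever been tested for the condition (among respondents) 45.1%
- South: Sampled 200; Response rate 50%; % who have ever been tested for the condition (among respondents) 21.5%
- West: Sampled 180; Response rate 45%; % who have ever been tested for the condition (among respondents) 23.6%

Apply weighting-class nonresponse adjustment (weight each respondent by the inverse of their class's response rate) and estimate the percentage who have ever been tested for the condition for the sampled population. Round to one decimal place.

With weight = n_sampled/n_responded per class, the weighted class total is n_sampled:
  Northeast: 240 × 12.4 = 2976
  Midwest: 340 × 45.1 = 15,334
  South: 200 × 21.5 = 4300
  West: 180 × 23.6 = 4248
Adjusted estimate = 26,858 / 960 = 27.9771 → 28.0%.

28.0%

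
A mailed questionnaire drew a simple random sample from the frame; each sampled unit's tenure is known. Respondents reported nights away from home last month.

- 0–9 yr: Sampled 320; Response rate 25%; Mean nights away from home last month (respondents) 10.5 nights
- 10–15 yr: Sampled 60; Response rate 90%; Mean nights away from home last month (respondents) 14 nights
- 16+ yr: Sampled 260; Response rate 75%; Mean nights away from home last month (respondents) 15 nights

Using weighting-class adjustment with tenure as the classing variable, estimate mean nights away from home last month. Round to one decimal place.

12.7

Each respondent's weight = sampled/responded in their class; summing within a class gives n_sampled, so:
  0–9 yr: 320 × 10.5 = 3360
  10–15 yr: 60 × 14 = 840
  16+ yr: 260 × 15 = 3900
Adjusted estimate = 8100 / 640 = 12.6562 → 12.7.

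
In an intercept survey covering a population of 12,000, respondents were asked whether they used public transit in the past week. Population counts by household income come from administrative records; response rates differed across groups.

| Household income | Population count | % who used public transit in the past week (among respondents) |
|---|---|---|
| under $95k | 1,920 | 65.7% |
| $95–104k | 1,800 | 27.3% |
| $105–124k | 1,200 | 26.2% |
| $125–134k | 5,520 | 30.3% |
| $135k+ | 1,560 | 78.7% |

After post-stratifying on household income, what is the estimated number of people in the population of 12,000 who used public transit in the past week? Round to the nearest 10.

Apply each group's respondent rate to its population count:
  under $95k: 1,920 × 65.7% = 1261.44
  $95–104k: 1,800 × 27.3% = 491.4
  $105–124k: 1,200 × 26.2% = 314.4
  $125–134k: 5,520 × 30.3% = 1672.56
  $135k+: 1,560 × 78.7% = 1227.72
Estimated total = 4967.52 → 4,970.

4,970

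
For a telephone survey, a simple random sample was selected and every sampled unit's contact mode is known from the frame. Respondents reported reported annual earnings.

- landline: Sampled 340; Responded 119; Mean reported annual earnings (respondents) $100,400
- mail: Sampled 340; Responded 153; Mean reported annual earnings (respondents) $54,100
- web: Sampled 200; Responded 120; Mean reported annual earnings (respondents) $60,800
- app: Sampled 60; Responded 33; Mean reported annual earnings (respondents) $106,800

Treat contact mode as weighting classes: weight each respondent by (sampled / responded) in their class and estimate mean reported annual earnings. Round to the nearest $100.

Response rates by class: landline 119/340 = 35%, mail 153/340 = 45%, web 120/200 = 60%, app 33/60 = 55%.
Weighting each respondent by the inverse class response rate inflates each class back to its sampled size, so the class weight is n_sampled:
  landline: 340 × 100,400 = 34,136,000
  mail: 340 × 54,100 = 18,394,000
  web: 200 × 60,800 = 12,160,000
  app: 60 × 106,800 = 6,408,000
Adjusted estimate = 71,098,000 / 940 = 75636.2 → $75,600.

$75,600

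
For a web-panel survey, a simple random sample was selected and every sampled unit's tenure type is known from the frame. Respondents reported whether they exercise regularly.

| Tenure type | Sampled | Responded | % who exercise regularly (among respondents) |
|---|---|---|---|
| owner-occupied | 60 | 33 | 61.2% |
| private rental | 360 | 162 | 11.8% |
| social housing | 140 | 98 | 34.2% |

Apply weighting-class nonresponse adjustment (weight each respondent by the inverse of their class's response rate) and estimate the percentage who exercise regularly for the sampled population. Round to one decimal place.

Response rates by class: owner-occupied 33/60 = 55%, private rental 162/360 = 45%, social housing 98/140 = 70%.
Weighting each respondent by the inverse class response rate inflates each class back to its sampled size, so the class weight is n_sampled:
  owner-occupied: 60 × 61.2 = 3672
  private rental: 360 × 11.8 = 4248
  social housing: 140 × 34.2 = 4788
Adjusted estimate = 12,708 / 560 = 22.6929 → 22.7%.

22.7%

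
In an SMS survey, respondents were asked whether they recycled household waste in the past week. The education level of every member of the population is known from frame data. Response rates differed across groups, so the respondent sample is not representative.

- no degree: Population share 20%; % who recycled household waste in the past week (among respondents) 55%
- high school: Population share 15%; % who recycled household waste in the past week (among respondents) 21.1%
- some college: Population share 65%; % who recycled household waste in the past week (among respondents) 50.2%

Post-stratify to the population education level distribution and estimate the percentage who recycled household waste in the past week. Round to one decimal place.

46.8%

Each cell contributes population-share × respondent value:
  no degree: 0.2 × 55 = 11
  high school: 0.15 × 21.1 = 3.165
  some college: 0.65 × 50.2 = 32.63
Post-stratified estimate = 46.795 → 46.8%.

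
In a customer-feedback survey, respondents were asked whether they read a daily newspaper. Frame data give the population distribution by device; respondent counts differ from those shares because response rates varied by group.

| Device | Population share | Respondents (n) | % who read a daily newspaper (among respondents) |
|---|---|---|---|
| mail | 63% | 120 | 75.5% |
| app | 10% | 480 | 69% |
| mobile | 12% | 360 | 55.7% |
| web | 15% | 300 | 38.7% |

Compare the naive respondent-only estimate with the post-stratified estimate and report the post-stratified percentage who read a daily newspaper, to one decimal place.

67.0%

Unadjusted (pooled respondent) estimate weights by respondent counts:
  (120/1260)×75.5 + (480/1260)×69 + (360/1260)×55.7 + (300/1260)×38.7 = 58.6048%
Reweighting by population device shares:
  0.63×75.5 + 0.1×69 + 0.12×55.7 + 0.15×38.7 = 66.954%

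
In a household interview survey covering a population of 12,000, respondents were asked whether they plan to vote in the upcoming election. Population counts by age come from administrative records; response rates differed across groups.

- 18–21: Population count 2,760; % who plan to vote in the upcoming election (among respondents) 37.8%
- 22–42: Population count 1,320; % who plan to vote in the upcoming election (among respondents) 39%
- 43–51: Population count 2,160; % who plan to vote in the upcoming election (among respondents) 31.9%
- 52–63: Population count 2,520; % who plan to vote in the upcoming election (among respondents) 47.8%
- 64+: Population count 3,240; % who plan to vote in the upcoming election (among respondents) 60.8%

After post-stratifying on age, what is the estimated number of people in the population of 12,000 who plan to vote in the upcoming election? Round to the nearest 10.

Estimated count per cell = population count × respondent percentage:
  18–21: 2,760 × 37.8% = 1043.28
  22–42: 1,320 × 39% = 514.8
  43–51: 2,160 × 31.9% = 689.04
  52–63: 2,520 × 47.8% = 1204.56
  64+: 3,240 × 60.8% = 1969.92
Estimated total = 5421.6 → 5,420.

5,420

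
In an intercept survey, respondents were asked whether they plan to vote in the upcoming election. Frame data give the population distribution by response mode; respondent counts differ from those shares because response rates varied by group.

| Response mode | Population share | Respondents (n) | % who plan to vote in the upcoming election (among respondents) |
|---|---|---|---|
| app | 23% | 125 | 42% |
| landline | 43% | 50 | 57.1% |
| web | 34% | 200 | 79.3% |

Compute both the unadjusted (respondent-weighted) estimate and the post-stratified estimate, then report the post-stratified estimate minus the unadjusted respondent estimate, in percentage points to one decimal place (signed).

Without adjustment, the pooled respondent share is:
  (125/375)×42 + (50/375)×57.1 + (200/375)×79.3 = 63.9067%
Post-stratified estimate weights by population shares:
  0.23×42 + 0.43×57.1 + 0.34×79.3 = 61.175%
Difference = 61.175 − 63.9067 = -2.7317 pp.

-2.7 percentage points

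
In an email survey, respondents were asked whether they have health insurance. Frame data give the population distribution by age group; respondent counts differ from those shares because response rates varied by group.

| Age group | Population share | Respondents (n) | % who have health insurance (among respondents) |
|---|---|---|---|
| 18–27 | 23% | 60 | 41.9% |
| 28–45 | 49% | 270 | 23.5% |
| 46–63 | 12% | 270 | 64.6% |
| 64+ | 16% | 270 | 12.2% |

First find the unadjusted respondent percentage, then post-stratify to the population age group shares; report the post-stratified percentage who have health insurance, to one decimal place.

Without adjustment, the pooled respondent share is:
  (60/870)×41.9 + (270/870)×23.5 + (270/870)×64.6 + (270/870)×12.2 = 34.0172%
Reweighting by population age group shares:
  0.23×41.9 + 0.49×23.5 + 0.12×64.6 + 0.16×12.2 = 30.856%

30.9%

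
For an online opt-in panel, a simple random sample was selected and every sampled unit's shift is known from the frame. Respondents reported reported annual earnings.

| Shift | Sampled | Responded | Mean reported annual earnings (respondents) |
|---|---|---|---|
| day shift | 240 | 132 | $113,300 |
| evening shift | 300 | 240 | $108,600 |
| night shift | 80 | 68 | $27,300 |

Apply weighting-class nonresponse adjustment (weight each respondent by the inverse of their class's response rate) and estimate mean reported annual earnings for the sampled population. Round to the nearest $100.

Class response rates: day shift 132/240 = 55%, evening shift 240/300 = 80%, night shift 68/80 = 85%.
Inverse-response-rate weighting restores each class to its sampled count, so class totals weight by n_sampled:
  day shift: 240 × 113,300 = 27,192,000
  evening shift: 300 × 108,600 = 32,580,000
  night shift: 80 × 27,300 = 2,184,000
Adjusted estimate = 61,956,000 / 620 = 99929 → $99,900.

$99,900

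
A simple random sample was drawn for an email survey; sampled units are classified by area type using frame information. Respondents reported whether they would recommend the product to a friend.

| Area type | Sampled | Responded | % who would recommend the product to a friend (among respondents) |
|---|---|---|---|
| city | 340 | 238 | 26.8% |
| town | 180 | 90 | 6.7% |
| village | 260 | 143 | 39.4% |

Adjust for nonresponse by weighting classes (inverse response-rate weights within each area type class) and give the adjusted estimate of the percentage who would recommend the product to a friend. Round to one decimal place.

26.4%

Response rates by class: city 238/340 = 70%, town 90/180 = 50%, village 143/260 = 55%.
Inverse-response-rate weighting restores each class to its sampled count, so class totals weight by n_sampled:
  city: 340 × 26.8 = 9112
  town: 180 × 6.7 = 1206
  village: 260 × 39.4 = 10,244
Adjusted estimate = 20,562 / 780 = 26.3615 → 26.4%.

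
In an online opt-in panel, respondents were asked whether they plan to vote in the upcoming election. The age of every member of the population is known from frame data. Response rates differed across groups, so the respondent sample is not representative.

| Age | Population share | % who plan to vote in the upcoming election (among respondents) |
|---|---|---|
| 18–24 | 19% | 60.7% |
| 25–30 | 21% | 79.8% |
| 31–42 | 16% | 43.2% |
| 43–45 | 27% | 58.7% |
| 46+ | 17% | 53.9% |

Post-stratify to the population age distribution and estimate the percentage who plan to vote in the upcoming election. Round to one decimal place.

60.2%

Post-stratification weights by population share, not respondent share:
  18–24: 0.19 × 60.7 = 11.533
  25–30: 0.21 × 79.8 = 16.758
  31–42: 0.16 × 43.2 = 6.912
  43–45: 0.27 × 58.7 = 15.849
  46+: 0.17 × 53.9 = 9.163
Post-stratified estimate = 60.215 → 60.2%.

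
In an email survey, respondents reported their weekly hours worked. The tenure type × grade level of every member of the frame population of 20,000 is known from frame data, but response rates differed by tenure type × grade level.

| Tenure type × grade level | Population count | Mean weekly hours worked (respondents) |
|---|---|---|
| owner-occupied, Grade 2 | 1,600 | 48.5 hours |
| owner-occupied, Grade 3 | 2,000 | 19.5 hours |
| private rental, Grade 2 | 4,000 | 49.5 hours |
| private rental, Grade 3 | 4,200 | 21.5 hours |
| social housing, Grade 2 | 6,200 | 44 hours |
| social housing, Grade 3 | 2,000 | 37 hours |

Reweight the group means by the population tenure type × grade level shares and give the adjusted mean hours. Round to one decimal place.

37.6

Weight each group's respondent value by its population share:
  owner-occupied, Grade 2: (1,600/20,000) × 48.5 = 3.88
  owner-occupied, Grade 3: (2,000/20,000) × 19.5 = 1.95
  private rental, Grade 2: (4,000/20,000) × 49.5 = 9.9
  private rental, Grade 3: (4,200/20,000) × 21.5 = 4.515
  social housing, Grade 2: (6,200/20,000) × 44 = 13.64
  social housing, Grade 3: (2,000/20,000) × 37 = 3.7
Post-stratified estimate = 37.585 → 37.6.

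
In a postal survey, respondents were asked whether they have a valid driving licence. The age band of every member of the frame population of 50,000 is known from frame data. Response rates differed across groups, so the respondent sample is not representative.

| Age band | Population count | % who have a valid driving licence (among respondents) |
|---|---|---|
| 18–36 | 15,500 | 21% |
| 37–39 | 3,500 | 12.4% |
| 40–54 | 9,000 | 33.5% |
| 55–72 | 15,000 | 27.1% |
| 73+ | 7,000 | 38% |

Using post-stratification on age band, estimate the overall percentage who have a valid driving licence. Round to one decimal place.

26.9%

Weight each group's respondent value by its population share:
  18–36: (15,500/50,000) × 21 = 6.51
  37–39: (3,500/50,000) × 12.4 = 0.868
  40–54: (9,000/50,000) × 33.5 = 6.03
  55–72: (15,000/50,000) × 27.1 = 8.13
  73+: (7,000/50,000) × 38 = 5.32
Post-stratified estimate = 26.858 → 26.9%.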